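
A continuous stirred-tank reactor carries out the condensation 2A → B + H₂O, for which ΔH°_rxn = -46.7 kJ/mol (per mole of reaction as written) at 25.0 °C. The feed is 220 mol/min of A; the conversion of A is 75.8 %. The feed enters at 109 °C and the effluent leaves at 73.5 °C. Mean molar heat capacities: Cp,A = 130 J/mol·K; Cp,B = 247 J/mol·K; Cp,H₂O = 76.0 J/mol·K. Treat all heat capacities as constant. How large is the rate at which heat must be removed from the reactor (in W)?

Extent of reaction ξ = 0.758 × 220 / 2 = 83.38 mol/min
Reaction term: ξ·ΔH°_rxn = 83.38 × -46.7 = -3893.8 kJ/min
Sensible, feed 109→25 °C: -2402.4 kJ/min
Outlet flows (mol/min): A 53.24, B 83.38, H₂O 83.38
Sensible, products 25→73.5 °C: 1641.9 kJ/min
Q = ΔH = -4654.4 kJ/min = -77.573 kW
Heat removed = 77573 W

Q_out = 77600 W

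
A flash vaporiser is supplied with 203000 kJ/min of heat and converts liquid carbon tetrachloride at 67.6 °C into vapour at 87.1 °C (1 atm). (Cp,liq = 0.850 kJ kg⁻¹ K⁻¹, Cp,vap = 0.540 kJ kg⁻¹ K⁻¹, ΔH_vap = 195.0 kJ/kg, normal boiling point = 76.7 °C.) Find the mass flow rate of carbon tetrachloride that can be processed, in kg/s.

ṁ = 16.2 kg/s

Δh = 0.850×(76.7−67.6) + 195.0 + 0.540×(87.1−76.7) = 208.35 kJ/kg
Q = 203000 kJ/min = 3383.3 kJ/s = 3383.3 kJ/s
ṁ = Q/Δh = 3383.3 / 208.35 = 16.239 kg/s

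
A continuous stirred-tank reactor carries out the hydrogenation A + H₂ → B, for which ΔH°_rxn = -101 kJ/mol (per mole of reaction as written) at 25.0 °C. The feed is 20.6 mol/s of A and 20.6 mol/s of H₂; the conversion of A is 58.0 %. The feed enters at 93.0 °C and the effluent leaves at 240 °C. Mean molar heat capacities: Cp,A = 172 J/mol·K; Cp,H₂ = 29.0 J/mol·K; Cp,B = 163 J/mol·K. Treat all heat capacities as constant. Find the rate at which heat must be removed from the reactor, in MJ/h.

Q_out = 2500 MJ/h

Extent of reaction ξ = 0.580 × 20.6 = 11.948 mol/s
Reaction term: ξ·ΔH°_rxn = 11.948 × -101 = -1206.7 kJ/s
Sensible, feed 93.0→25 °C: -281.56 kJ/s
Outlet flows (mol/s): A 8.652, H₂ 8.652, B 11.948
Sensible, products 25→240 °C: 792.61 kJ/s
Q = ΔH = -695.69 kJ/s = -695.69 kW
Heat removed = 2504.5 MJ/h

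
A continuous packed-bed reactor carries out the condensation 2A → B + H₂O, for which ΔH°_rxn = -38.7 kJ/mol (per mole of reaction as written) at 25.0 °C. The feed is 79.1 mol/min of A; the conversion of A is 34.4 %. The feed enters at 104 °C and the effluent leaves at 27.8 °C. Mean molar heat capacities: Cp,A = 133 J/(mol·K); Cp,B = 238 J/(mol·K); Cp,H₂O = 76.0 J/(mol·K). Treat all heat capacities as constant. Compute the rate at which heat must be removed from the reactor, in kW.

Q_out = 22.1 kW

Extent of reaction ξ = 0.344 × 79.1 / 2 = 13.605 mol/min
Reaction term: ξ·ΔH°_rxn = 13.605 × -38.7 = -526.52 kJ/min
Sensible, feed 104→25 °C: -831.1 kJ/min
Outlet flows (mol/min): A 51.89, B 13.605, H₂O 13.605
Sensible, products 25→27.8 °C: 31.285 kJ/min
Q = ΔH = -1326.3 kJ/min = -22.106 kW
Heat removed = 22.106 kW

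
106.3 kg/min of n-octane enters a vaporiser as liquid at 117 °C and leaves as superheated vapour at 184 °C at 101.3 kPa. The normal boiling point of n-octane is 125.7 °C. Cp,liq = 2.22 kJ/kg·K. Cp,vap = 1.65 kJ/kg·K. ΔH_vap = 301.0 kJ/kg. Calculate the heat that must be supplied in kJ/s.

Q = 738 kJ/s

liquid 117→125.7 °C: 19.314 kJ/kg
vaporisation at 125.7 °C: 301 kJ/kg
vapour 125.7→184 °C: 96.195 kJ/kg
Δh = 19.314 + 301 + 96.195 = 416.51 kJ/kg
Q = ṁ·Δh = 106.3 kg/min × 416.51 kJ/kg = 44275 kJ/min
|Q| = 737.92 kW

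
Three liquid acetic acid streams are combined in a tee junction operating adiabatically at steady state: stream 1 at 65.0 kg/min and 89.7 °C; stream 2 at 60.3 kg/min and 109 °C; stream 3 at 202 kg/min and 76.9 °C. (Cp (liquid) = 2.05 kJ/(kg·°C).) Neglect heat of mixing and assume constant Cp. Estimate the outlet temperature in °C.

T_out = 85.4 °C

Adiabatic, steady state ⇒ Σ ṁᵢCp,ᵢ(T_out − Tᵢ) = 0
Σ ṁᵢCp,ᵢTᵢ = 65.0×2.05×89.7 + 60.3×2.05×109 + 202×2.05×76.9 = 57271
Σ ṁᵢCp,ᵢ = 65.0×2.05 + 60.3×2.05 + 202×2.05 = 670.96
T_out = 57271 / 670.96 = 85.356 °C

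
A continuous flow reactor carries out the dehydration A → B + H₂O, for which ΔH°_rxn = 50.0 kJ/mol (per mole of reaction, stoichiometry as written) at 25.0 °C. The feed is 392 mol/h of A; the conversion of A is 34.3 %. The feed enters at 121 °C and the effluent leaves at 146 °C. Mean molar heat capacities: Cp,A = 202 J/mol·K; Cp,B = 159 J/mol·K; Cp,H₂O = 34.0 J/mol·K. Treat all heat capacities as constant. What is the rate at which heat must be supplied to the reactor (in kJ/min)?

Q_in = 143 kJ/min

Extent of reaction ξ = 0.343 × 392 = 134.46 mol/h
Reaction term: ξ·ΔH°_rxn = 134.46 × 50.0 = 6722.8 kJ/h
Sensible, feed 121→25 °C: -7601.7 kJ/h
Outlet flows (mol/h): A 257.54, B 134.46, H₂O 134.46
Sensible, products 25→146 °C: 9434.8 kJ/h
Q = ΔH = 8556 kJ/h = 2.3767 kW
Heat supplied = 142.6 kJ/min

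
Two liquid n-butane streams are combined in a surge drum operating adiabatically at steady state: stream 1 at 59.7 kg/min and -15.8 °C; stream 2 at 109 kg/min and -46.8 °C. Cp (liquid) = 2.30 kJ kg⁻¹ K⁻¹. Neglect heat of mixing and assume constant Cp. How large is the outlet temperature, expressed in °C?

T_out = -35.8 °C

Energy balance with Q = 0: Σ ṁᵢCp,ᵢ(T_out − Tᵢ) = 0
T_out = Σ ṁᵢCp,ᵢTᵢ / Σ ṁᵢCp,ᵢ
      = -13902 / 388.01 = -35.83 °C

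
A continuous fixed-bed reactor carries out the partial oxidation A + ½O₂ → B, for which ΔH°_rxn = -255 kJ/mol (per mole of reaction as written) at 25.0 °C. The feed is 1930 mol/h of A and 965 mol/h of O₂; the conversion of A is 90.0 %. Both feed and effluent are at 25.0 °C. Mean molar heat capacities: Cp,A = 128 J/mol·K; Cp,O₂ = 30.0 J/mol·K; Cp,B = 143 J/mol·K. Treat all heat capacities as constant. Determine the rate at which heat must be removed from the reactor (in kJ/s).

Extent of reaction ξ = 0.900 × 1930 = 1737 mol/h
Reaction term: ξ·ΔH°_rxn = 1737 × -255 = -442940 kJ/h
Q = ΔH = -442940 kJ/h = -123.04 kW
Heat removed = 123.04 kJ/s

Q_out = 123 kJ/s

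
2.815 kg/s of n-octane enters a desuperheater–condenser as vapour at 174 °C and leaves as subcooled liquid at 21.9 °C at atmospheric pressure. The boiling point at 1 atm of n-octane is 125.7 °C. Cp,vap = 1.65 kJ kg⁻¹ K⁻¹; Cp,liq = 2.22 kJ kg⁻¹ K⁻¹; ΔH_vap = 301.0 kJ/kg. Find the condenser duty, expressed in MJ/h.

Q_c = 6190 MJ/h

vapour 174→125.7 °C: -79.695 kJ/kg
condensation at 125.7 °C: -301 kJ/kg
liquid 125.7→21.9 °C: -230.44 kJ/kg
Δh = -79.695 + -301 + -230.44 = -611.13 kJ/kg
Q = ṁ·Δh = 2.815 kg/s × -611.13 kJ/kg = -1720.3 kJ/s
|Q| = 1720.3 kW = 6193.2 MJ/h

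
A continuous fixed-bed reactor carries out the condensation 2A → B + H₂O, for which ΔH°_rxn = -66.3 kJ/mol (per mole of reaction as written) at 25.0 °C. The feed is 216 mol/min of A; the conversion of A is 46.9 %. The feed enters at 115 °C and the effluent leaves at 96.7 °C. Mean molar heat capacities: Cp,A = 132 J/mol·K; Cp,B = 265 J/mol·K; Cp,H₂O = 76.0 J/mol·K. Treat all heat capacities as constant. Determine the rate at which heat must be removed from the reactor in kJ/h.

Q_out = 216000 kJ/h

Extent of reaction ξ = 0.469 × 216 / 2 = 50.652 mol/min
Reaction term: ξ·ΔH°_rxn = 50.652 × -66.3 = -3358.2 kJ/min
Sensible, feed 115→25 °C: -2566.1 kJ/min
Outlet flows (mol/min): A 114.7, B 50.652, H₂O 50.652
Sensible, products 25→96.7 °C: 2324 kJ/min
Q = ΔH = -3600.4 kJ/min = -60.006 kW
Heat removed = 216020 kJ/h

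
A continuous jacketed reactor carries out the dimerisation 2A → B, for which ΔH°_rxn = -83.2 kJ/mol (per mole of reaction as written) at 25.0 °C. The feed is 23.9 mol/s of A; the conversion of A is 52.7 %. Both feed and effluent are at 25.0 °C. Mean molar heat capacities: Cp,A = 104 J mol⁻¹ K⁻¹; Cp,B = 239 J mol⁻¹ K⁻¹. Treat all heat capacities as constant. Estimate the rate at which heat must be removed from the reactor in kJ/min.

Extent of reaction ξ = 0.527 × 23.9 / 2 = 6.2976 mol/s
Reaction term: ξ·ΔH°_rxn = 6.2976 × -83.2 = -523.96 kJ/s
Q = ΔH = -523.96 kJ/s = -523.96 kW
Heat removed = 31438 kJ/min

Q_out = 31400 kJ/min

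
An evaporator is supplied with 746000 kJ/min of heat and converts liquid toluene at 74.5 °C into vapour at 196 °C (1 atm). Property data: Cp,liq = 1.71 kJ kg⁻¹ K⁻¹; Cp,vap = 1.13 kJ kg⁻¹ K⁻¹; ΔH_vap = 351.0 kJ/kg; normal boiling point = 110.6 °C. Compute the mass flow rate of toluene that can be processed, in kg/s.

Δh = 1.71×(110.6−74.5) + 351.0 + 1.13×(196−110.6) = 509.23 kJ/kg
Q = 746000 kJ/min = 12433 kJ/s = 12433 kJ/s
ṁ = Q/Δh = 12433 / 509.23 = 24.416 kg/s

ṁ = 24.4 kg/s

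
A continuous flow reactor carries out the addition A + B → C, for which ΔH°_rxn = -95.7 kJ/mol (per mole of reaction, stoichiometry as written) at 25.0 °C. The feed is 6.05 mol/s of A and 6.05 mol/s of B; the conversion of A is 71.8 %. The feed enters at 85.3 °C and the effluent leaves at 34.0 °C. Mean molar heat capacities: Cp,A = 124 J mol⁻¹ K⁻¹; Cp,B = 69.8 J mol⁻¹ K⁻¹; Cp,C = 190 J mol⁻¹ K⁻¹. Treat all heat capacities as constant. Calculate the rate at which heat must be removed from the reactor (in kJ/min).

Extent of reaction ξ = 0.718 × 6.05 = 4.3439 mol/s
Reaction term: ξ·ΔH°_rxn = 4.3439 × -95.7 = -415.71 kJ/s
Sensible, feed 85.3→25 °C: -70.701 kJ/s
Outlet flows (mol/s): A 1.7061, B 1.7061, C 4.3439
Sensible, products 25→34.0 °C: 10.404 kJ/s
Q = ΔH = -476.01 kJ/s = -476.01 kW
Heat removed = 28561 kJ/min

Q_out = 28600 kJ/min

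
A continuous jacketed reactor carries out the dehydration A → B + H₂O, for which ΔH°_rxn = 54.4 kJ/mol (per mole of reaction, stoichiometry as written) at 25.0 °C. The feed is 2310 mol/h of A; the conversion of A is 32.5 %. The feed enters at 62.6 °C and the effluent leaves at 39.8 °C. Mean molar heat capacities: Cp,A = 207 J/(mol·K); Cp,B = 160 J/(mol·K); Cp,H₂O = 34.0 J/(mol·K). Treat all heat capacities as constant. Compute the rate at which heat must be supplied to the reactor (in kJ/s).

Q_in = 8.28 kJ/s

Extent of reaction ξ = 0.325 × 2310 = 750.75 mol/h
Reaction term: ξ·ΔH°_rxn = 750.75 × 54.4 = 40841 kJ/h
Sensible, feed 62.6→25 °C: -17979 kJ/h
Outlet flows (mol/h): A 1559.2, B 750.75, H₂O 750.75
Sensible, products 25→39.8 °C: 6932.5 kJ/h
Q = ΔH = 29794 kJ/h = 8.2761 kW
Heat supplied = 8.2761 kJ/s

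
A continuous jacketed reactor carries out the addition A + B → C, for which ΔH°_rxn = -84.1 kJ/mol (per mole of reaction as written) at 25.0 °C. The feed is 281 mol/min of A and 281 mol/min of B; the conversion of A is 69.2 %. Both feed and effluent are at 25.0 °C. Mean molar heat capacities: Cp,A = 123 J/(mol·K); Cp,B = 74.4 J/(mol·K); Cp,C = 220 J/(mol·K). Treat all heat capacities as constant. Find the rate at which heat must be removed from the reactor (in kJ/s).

Extent of reaction ξ = 0.692 × 281 = 194.45 mol/min
Reaction term: ξ·ΔH°_rxn = 194.45 × -84.1 = -16353 kJ/min
Q = ΔH = -16353 kJ/min = -272.56 kW
Heat removed = 272.56 kJ/s

Q_out = 273 kJ/s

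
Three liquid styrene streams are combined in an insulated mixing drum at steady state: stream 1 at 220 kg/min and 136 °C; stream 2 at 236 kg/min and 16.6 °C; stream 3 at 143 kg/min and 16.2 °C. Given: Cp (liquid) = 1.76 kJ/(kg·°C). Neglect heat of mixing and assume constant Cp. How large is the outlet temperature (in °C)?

T_out = 60.4 °C

Energy balance with Q = 0: Σ ṁᵢCp,ᵢ(T_out − Tᵢ) = 0
Σ ṁᵢCp,ᵢTᵢ = 220×1.76×136 + 236×1.76×16.6 + 143×1.76×16.2 = 63631
Σ ṁᵢCp,ᵢ = 220×1.76 + 236×1.76 + 143×1.76 = 1054.2
T_out = 63631 / 1054.2 = 60.358 °C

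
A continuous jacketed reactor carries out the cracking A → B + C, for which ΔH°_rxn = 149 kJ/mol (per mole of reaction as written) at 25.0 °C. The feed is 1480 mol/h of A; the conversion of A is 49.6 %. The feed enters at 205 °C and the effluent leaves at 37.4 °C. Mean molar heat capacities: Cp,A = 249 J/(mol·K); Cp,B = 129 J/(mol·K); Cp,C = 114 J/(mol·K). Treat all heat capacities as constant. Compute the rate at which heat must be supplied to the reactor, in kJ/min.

Q_in = 793 kJ/min

Extent of reaction ξ = 0.496 × 1480 = 734.08 mol/h
Reaction term: ξ·ΔH°_rxn = 734.08 × 149 = 109380 kJ/h
Sensible, feed 205→25 °C: -66334 kJ/h
Outlet flows (mol/h): A 745.92, B 734.08, C 734.08
Sensible, products 25→37.4 °C: 4515 kJ/h
Q = ΔH = 47559 kJ/h = 13.211 kW
Heat supplied = 792.66 kJ/min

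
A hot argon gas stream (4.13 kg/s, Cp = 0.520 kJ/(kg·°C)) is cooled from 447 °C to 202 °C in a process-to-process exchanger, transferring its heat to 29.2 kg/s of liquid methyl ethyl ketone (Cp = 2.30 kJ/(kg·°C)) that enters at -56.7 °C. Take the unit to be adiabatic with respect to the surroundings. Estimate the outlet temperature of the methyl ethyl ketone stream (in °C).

Heat released by hot stream: Q = 4.13 × 0.520 × (447 − 202) = 526.16 kJ/s
Energy balance on cold side (adiabatic exchanger): Q = ṁ_c·Cp_c·(T_c,out − T_c,in)
T_c,out = -56.7 + 526.16/(29.2 × 2.30) = -48.866 °C

T_c,out = -48.9 °C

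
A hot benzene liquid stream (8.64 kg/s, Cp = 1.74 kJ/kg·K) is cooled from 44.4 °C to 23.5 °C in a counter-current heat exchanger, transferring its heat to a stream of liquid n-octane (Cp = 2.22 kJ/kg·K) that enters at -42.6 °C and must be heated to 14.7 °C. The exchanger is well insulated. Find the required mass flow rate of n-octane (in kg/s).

Heat released by hot stream: Q = 8.64 × 1.74 × (44.4 − 23.5) = 314.2 kJ/s
Energy balance on cold side (adiabatic exchanger): Q = ṁ_c·Cp_c·(T_c,out − T_c,in)
ṁ_c = 314.2 / [2.22 × (14.7 − -42.6)] = 2.47 kg/s

ṁ_c = 2.47 kg/s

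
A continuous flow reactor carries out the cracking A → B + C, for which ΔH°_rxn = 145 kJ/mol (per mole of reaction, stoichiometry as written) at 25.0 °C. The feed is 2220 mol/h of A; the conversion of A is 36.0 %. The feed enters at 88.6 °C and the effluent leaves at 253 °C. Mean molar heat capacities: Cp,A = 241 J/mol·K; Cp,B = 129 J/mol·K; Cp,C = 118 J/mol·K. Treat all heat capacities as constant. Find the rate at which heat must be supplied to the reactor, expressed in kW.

Extent of reaction ξ = 0.360 × 2220 = 799.2 mol/h
Reaction term: ξ·ΔH°_rxn = 799.2 × 145 = 115880 kJ/h
Sensible, feed 88.6→25 °C: -34027 kJ/h
Outlet flows (mol/h): A 1420.8, B 799.2, C 799.2
Sensible, products 25→253 °C: 123080 kJ/h
Q = ΔH = 204930 kJ/h = 56.926 kW
Heat supplied = 56.926 kW

Q_in = 56.9 kW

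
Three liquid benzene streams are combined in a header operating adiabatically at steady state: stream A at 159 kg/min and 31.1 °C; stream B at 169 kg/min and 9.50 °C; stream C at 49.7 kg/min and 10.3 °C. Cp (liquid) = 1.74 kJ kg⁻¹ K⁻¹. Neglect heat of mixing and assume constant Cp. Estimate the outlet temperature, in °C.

No heat crosses the boundary, so H_out = H_in.
T_out = Σ ṁᵢCp,ᵢTᵢ / Σ ṁᵢCp,ᵢ
      = 12288 / 657.2 = 18.698 °C

T_out = 18.7 °C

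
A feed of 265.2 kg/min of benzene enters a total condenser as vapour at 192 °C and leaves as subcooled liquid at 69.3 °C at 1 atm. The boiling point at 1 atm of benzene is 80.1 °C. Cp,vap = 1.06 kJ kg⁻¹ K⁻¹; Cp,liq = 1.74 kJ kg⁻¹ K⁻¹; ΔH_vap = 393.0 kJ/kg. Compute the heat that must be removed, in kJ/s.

Q_c = 2340 kJ/s

vapour 192→80.1 °C: -118.61 kJ/kg
condensation at 80.1 °C: -393 kJ/kg
liquid 80.1→69.3 °C: -18.792 kJ/kg
Δh = -118.61 + -393 + -18.792 = -530.41 kJ/kg
Q = ṁ·Δh = 265.2 kg/min × -530.41 kJ/kg = -140660 kJ/min
|Q| = 2344.4 kW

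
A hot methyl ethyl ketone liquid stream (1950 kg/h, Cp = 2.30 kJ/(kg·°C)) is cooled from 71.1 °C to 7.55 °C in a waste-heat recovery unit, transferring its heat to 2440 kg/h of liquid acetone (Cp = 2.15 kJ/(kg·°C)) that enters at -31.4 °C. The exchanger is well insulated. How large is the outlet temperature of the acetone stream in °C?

Heat released by hot stream: Q = 1950 × 2.30 × (71.1 − 7.55) = 285020 kJ/h
Energy balance on cold side (adiabatic exchanger): Q = ṁ_c·Cp_c·(T_c,out − T_c,in)
T_c,out = -31.4 + 285020/(2440 × 2.15) = 22.931 °C

T_c,out = 22.9 °C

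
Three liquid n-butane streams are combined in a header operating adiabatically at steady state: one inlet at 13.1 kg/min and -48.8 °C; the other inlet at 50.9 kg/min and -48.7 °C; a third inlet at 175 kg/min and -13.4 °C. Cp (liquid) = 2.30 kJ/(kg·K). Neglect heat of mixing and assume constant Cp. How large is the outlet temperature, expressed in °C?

Adiabatic, steady state ⇒ Σ ṁᵢCp,ᵢ(T_out − Tᵢ) = 0
T_out = Σ ṁᵢCp,ᵢTᵢ / Σ ṁᵢCp,ᵢ
      = -12565 / 549.7 = -22.858 °C

T_out = -22.9 °C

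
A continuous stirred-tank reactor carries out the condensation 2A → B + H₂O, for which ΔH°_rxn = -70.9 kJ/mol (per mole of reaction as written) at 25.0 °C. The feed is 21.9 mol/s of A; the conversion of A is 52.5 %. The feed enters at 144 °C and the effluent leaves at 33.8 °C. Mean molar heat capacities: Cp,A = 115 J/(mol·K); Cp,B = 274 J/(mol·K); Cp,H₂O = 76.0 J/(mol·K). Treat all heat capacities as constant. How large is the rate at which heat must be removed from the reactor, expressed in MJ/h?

Q_out = 2440 MJ/h

Extent of reaction ξ = 0.525 × 21.9 / 2 = 5.7488 mol/s
Reaction term: ξ·ΔH°_rxn = 5.7488 × -70.9 = -407.59 kJ/s
Sensible, feed 144→25 °C: -299.7 kJ/s
Outlet flows (mol/s): A 10.402, B 5.7488, H₂O 5.7488
Sensible, products 25→33.8 °C: 28.233 kJ/s
Q = ΔH = -679.05 kJ/s = -679.05 kW
Heat removed = 2444.6 MJ/h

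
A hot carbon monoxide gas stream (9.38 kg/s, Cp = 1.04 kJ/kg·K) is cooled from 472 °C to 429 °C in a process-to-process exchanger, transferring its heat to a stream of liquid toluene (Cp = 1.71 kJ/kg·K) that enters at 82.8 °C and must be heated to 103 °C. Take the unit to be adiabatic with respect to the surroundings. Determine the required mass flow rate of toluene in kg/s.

ṁ_c = 12.1 kg/s

Heat released by hot stream: Q = 9.38 × 1.04 × (472 − 429) = 419.47 kJ/s
Energy balance on cold side (adiabatic exchanger): Q = ṁ_c·Cp_c·(T_c,out − T_c,in)
ṁ_c = 419.47 / [1.71 × (103 − 82.8)] = 12.144 kg/s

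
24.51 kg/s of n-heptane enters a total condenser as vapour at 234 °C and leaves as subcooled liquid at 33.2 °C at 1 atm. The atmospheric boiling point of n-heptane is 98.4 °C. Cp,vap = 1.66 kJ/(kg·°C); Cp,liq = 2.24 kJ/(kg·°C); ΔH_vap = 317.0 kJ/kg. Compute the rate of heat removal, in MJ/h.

vapour 234→98.4 °C: -225.1 kJ/kg
condensation at 98.4 °C: -317 kJ/kg
liquid 98.4→33.2 °C: -146.05 kJ/kg
Δh = -225.1 + -317 + -146.05 = -688.14 kJ/kg
Q = ṁ·Δh = 24.51 kg/s × -688.14 kJ/kg = -16866 kJ/s
|Q| = 16866 kW = 60719 MJ/h

Q_c = 60700 MJ/h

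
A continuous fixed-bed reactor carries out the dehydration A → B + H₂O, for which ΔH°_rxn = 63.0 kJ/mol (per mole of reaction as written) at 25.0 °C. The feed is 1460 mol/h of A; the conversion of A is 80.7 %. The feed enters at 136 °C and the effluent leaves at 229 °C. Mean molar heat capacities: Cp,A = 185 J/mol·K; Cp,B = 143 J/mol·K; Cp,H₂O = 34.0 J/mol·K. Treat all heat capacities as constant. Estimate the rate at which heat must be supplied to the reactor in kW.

Q_in = 27.1 kW

Extent of reaction ξ = 0.807 × 1460 = 1178.2 mol/h
Reaction term: ξ·ΔH°_rxn = 1178.2 × 63.0 = 74228 kJ/h
Sensible, feed 136→25 °C: -29981 kJ/h
Outlet flows (mol/h): A 281.78, B 1178.2, H₂O 1178.2
Sensible, products 25→229 °C: 53178 kJ/h
Q = ΔH = 97424 kJ/h = 27.062 kW
Heat supplied = 27.062 kW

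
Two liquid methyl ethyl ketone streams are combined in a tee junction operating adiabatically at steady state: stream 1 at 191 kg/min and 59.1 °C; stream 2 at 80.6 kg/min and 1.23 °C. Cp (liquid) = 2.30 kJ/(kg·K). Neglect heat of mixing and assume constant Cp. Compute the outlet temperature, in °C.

No heat crosses the boundary, so H_out = H_in.
Σ ṁᵢCp,ᵢTᵢ = 191×2.30×59.1 + 80.6×2.30×1.23 = 26191
Σ ṁᵢCp,ᵢ = 191×2.30 + 80.6×2.30 = 624.68
T_out = 26191 / 624.68 = 41.927 °C

T_out = 41.9 °C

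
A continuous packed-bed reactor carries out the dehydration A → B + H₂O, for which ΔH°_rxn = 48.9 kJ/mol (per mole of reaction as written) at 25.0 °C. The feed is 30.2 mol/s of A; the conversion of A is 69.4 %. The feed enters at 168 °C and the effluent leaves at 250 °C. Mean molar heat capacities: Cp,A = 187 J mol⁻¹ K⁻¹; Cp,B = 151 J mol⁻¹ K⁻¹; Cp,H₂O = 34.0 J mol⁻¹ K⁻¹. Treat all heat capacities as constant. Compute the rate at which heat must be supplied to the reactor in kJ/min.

Extent of reaction ξ = 0.694 × 30.2 = 20.959 mol/s
Reaction term: ξ·ΔH°_rxn = 20.959 × 48.9 = 1024.9 kJ/s
Sensible, feed 168→25 °C: -807.58 kJ/s
Outlet flows (mol/s): A 9.2412, B 20.959, H₂O 20.959
Sensible, products 25→250 °C: 1261.2 kJ/s
Q = ΔH = 1478.5 kJ/s = 1478.5 kW
Heat supplied = 88712 kJ/min

Q_in = 88700 kJ/min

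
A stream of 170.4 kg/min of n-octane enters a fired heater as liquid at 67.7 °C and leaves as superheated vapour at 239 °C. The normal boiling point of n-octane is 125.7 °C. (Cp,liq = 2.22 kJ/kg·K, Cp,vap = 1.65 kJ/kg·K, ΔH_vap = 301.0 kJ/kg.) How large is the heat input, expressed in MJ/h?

liquid 67.7→125.7 °C: 128.76 kJ/kg
vaporisation at 125.7 °C: 301 kJ/kg
vapour 125.7→239 °C: 186.94 kJ/kg
Δh = 128.76 + 301 + 186.94 = 616.71 kJ/kg
Q = ṁ·Δh = 170.4 kg/min × 616.71 kJ/kg = 105090 kJ/min
|Q| = 1751.4 kW = 6305.2 MJ/h

Q = 6310 MJ/h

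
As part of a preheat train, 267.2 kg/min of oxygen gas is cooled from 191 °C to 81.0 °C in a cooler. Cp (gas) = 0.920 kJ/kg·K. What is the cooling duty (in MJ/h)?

Q_c = 1620 MJ/h

Q = ṁ·Cp·ΔT = 267.2 × 0.920 × (81.0 − 191) = -27041 kJ/min
Converting: 27041 / 60 s = 450.68 kW
Cooling duty = 1622.4 MJ/h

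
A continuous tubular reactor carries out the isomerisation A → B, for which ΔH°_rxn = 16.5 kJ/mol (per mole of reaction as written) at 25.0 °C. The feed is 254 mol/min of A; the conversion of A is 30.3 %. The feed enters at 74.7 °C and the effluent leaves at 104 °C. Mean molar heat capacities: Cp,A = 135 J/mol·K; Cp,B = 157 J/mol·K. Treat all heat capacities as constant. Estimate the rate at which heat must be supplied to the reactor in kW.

Extent of reaction ξ = 0.303 × 254 = 76.962 mol/min
Reaction term: ξ·ΔH°_rxn = 76.962 × 16.5 = 1269.9 kJ/min
Sensible, feed 74.7→25 °C: -1704.2 kJ/min
Outlet flows (mol/min): A 177.04, B 76.962
Sensible, products 25→104 °C: 2842.7 kJ/min
Q = ΔH = 2408.3 kJ/min = 40.139 kW
Heat supplied = 40.139 kW

Q_in = 40.1 kW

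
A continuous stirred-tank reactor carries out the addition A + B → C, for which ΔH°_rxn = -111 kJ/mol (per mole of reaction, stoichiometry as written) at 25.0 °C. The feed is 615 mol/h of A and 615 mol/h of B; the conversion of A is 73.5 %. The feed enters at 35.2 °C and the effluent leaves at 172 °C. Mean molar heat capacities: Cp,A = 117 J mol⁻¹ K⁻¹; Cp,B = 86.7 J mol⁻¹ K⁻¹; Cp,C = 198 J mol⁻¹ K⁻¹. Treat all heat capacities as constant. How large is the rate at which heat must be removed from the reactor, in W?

Extent of reaction ξ = 0.735 × 615 = 452.02 mol/h
Reaction term: ξ·ΔH°_rxn = 452.02 × -111 = -50175 kJ/h
Sensible, feed 35.2→25 °C: -1277.8 kJ/h
Outlet flows (mol/h): A 162.98, B 162.98, C 452.02
Sensible, products 25→172 °C: 18037 kJ/h
Q = ΔH = -33416 kJ/h = -9.2822 kW
Heat removed = 9282.2 W

Q_out = 9280 W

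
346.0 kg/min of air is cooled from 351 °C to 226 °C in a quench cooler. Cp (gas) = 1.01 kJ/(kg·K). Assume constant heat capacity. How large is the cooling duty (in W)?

Q = ṁ·Cp·ΔT = 346.0 × 1.01 × (226 − 351) = -43682 kJ/min
Converting: 43682 / 60 s = 728.04 kW
Cooling duty = 728040 W

Q_c = 728000 W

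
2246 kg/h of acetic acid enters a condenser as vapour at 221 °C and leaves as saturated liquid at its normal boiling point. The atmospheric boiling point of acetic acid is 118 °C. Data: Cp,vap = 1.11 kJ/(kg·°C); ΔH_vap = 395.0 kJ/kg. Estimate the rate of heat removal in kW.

Q_c = 318 kW

vapour 221→118 °C: -114.33 kJ/kg
condensation at 118 °C: -395 kJ/kg
Δh = -114.33 + -395 = -509.33 kJ/kg
Q = ṁ·Δh = 2246 kg/h × -509.33 kJ/kg = -1.144e+06 kJ/h
|Q| = 317.77 kW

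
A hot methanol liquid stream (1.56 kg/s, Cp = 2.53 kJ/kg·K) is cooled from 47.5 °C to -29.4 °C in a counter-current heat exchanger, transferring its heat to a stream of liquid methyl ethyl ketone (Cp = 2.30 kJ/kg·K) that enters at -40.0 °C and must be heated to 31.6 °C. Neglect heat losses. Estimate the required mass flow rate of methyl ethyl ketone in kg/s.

ṁ_c = 1.84 kg/s

Heat released by hot stream: Q = 1.56 × 2.53 × (47.5 − -29.4) = 303.51 kJ/s
Energy balance on cold side (adiabatic exchanger): Q = ṁ_c·Cp_c·(T_c,out − T_c,in)
ṁ_c = 303.51 / [2.30 × (31.6 − -40.0)] = 1.843 kg/s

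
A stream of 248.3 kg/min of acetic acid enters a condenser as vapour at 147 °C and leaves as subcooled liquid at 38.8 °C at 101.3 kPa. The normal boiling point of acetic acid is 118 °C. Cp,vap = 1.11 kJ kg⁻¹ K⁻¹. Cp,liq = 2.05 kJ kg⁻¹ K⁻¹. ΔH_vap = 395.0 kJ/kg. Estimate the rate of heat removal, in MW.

Q_c = 2.44 MW

vapour 147→118 °C: -32.19 kJ/kg
condensation at 118 °C: -395 kJ/kg
liquid 118→38.8 °C: -162.36 kJ/kg
Δh = -32.19 + -395 + -162.36 = -589.55 kJ/kg
Q = ṁ·Δh = 248.3 kg/min × -589.55 kJ/kg = -146390 kJ/min
|Q| = 2439.8 kW = 2.4398 MW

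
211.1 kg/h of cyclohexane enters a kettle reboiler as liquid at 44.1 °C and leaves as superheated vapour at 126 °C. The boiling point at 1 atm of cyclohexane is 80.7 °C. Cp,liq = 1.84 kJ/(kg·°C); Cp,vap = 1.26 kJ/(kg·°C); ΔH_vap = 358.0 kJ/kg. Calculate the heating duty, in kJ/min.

Q = 1700 kJ/min

liquid 44.1→80.7 °C: 67.344 kJ/kg
vaporisation at 80.7 °C: 358 kJ/kg
vapour 80.7→126 °C: 57.078 kJ/kg
Δh = 67.344 + 358 + 57.078 = 482.42 kJ/kg
Q = ṁ·Δh = 211.1 kg/h × 482.42 kJ/kg = 101840 kJ/h
|Q| = 28.289 kW = 1697.3 kJ/min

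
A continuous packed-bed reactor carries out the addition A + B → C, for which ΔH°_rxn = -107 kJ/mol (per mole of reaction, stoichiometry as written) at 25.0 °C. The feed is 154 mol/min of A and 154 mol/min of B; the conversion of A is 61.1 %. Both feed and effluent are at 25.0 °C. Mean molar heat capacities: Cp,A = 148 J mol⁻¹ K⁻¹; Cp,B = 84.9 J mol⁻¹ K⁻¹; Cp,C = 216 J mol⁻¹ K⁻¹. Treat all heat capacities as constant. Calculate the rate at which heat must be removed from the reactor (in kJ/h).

Q_out = 604000 kJ/h

Extent of reaction ξ = 0.611 × 154 = 94.094 mol/min
Reaction term: ξ·ΔH°_rxn = 94.094 × -107 = -10068 kJ/min
Q = ΔH = -10068 kJ/min = -167.8 kW
Heat removed = 604080 kJ/h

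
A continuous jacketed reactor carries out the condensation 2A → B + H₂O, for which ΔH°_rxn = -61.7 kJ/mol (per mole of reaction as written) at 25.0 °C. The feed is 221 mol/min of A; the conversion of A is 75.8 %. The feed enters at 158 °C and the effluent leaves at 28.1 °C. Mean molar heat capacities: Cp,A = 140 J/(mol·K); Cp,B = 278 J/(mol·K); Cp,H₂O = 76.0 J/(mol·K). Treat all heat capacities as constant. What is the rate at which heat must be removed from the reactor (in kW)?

Q_out = 153 kW

Extent of reaction ξ = 0.758 × 221 / 2 = 83.759 mol/min
Reaction term: ξ·ΔH°_rxn = 83.759 × -61.7 = -5167.9 kJ/min
Sensible, feed 158→25 °C: -4115 kJ/min
Outlet flows (mol/min): A 53.482, B 83.759, H₂O 83.759
Sensible, products 25→28.1 °C: 115.13 kJ/min
Q = ΔH = -9167.8 kJ/min = -152.8 kW
Heat removed = 152.8 kW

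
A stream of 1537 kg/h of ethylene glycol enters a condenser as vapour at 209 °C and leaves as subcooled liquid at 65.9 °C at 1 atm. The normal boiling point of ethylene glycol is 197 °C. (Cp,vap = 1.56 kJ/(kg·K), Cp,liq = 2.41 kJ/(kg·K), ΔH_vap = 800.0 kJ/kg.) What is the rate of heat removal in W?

Q_c = 484000 W

vapour 209→197 °C: -18.72 kJ/kg
condensation at 197 °C: -800 kJ/kg
liquid 197→65.9 °C: -315.95 kJ/kg
Δh = -18.72 + -800 + -315.95 = -1134.7 kJ/kg
Q = ṁ·Δh = 1537 kg/h × -1134.7 kJ/kg = -1.744e+06 kJ/h
|Q| = 484.44 kW = 484440 W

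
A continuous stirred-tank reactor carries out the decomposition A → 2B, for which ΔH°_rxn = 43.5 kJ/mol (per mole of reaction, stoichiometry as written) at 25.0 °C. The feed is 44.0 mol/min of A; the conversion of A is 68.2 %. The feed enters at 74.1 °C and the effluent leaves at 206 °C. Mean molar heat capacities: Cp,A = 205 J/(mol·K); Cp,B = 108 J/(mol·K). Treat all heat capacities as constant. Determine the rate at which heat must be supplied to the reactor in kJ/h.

Extent of reaction ξ = 0.682 × 44.0 = 30.008 mol/min
Reaction term: ξ·ΔH°_rxn = 30.008 × 43.5 = 1305.3 kJ/min
Sensible, feed 74.1→25 °C: -442.88 kJ/min
Outlet flows (mol/min): A 13.992, B 60.016
Sensible, products 25→206 °C: 1692.4 kJ/min
Q = ΔH = 2554.8 kJ/min = 42.581 kW
Heat supplied = 153290 kJ/h

Q_in = 153000 kJ/h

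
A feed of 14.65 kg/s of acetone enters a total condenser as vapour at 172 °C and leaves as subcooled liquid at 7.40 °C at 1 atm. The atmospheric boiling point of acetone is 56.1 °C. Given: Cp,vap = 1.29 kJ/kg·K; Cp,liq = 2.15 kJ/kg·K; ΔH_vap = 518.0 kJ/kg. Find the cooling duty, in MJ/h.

vapour 172→56.1 °C: -149.51 kJ/kg
condensation at 56.1 °C: -518 kJ/kg
liquid 56.1→7.40 °C: -104.7 kJ/kg
Δh = -149.51 + -518 + -104.7 = -772.22 kJ/kg
Q = ṁ·Δh = 14.65 kg/s × -772.22 kJ/kg = -11313 kJ/s
|Q| = 11313 kW = 40727 MJ/h

Q_c = 40700 MJ/h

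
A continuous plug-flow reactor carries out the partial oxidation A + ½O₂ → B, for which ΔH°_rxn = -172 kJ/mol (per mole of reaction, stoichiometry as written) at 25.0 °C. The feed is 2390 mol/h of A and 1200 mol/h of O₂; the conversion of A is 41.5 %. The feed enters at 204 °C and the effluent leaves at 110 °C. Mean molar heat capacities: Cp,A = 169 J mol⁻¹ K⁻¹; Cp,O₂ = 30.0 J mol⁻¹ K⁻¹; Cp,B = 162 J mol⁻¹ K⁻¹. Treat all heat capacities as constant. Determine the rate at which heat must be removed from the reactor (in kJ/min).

Q_out = 3560 kJ/min

Extent of reaction ξ = 0.415 × 2390 = 991.85 mol/h
Reaction term: ξ·ΔH°_rxn = 991.85 × -172 = -170600 kJ/h
Sensible, feed 204→25 °C: -78744 kJ/h
Outlet flows (mol/h): A 1398.2, O₂ 704.08, B 991.85
Sensible, products 25→110 °C: 35538 kJ/h
Q = ΔH = -213800 kJ/h = -59.39 kW
Heat removed = 3563.4 kJ/min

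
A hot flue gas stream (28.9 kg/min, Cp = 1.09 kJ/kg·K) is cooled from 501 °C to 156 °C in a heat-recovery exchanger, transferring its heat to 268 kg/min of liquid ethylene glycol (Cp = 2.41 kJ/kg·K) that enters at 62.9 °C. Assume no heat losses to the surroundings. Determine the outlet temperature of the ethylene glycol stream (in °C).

Heat released by hot stream: Q = 28.9 × 1.09 × (501 − 156) = 10868 kJ/min
Energy balance on cold side (adiabatic exchanger): Q = ṁ_c·Cp_c·(T_c,out − T_c,in)
T_c,out = 62.9 + 10868/(268 × 2.41) = 79.726 °C

T_c,out = 79.7 °C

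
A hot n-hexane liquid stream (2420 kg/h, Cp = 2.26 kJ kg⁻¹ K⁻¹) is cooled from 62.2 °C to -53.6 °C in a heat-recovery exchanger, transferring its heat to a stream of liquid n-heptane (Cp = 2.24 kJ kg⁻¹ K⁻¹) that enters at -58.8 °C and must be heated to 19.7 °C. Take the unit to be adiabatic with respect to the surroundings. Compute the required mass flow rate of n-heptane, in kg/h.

ṁ_c = 3600 kg/h

Heat released by hot stream: Q = 2420 × 2.26 × (62.2 − -53.6) = 633330 kJ/h
Energy balance on cold side (adiabatic exchanger): Q = ṁ_c·Cp_c·(T_c,out − T_c,in)
ṁ_c = 633330 / [2.24 × (19.7 − -58.8)] = 3601.8 kg/h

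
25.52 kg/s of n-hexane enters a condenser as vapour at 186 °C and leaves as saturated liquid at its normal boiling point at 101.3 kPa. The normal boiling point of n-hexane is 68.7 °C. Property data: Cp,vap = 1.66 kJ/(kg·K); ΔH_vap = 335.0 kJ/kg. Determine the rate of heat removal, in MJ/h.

vapour 186→68.7 °C: -194.72 kJ/kg
condensation at 68.7 °C: -335 kJ/kg
Δh = -194.72 + -335 = -529.72 kJ/kg
Q = ṁ·Δh = 25.52 kg/s × -529.72 kJ/kg = -13518 kJ/s
|Q| = 13518 kW = 48666 MJ/h

Q_c = 48700 MJ/h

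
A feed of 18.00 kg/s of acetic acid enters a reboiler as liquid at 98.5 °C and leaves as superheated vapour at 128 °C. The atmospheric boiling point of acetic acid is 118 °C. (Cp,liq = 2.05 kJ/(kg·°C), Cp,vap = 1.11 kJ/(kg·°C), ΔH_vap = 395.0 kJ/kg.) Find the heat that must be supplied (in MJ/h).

liquid 98.5→118 °C: 39.975 kJ/kg
vaporisation at 118 °C: 395 kJ/kg
vapour 118→128 °C: 11.1 kJ/kg
Δh = 39.975 + 395 + 11.1 = 446.07 kJ/kg
Q = ṁ·Δh = 18.00 kg/s × 446.07 kJ/kg = 8029.3 kJ/s
|Q| = 8029.3 kW = 28906 MJ/h

Q = 28900 MJ/h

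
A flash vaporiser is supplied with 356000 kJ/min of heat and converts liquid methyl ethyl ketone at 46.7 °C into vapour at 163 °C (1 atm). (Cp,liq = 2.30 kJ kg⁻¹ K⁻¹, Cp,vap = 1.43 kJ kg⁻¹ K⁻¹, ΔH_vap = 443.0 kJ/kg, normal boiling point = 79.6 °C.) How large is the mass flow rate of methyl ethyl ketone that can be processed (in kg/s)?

ṁ = 9.30 kg/s

Δh = 2.30×(79.6−46.7) + 443.0 + 1.43×(163−79.6) = 637.93 kJ/kg
Q = 356000 kJ/min = 5933.3 kJ/s = 5933.3 kJ/s
ṁ = Q/Δh = 5933.3 / 637.93 = 9.3009 kg/s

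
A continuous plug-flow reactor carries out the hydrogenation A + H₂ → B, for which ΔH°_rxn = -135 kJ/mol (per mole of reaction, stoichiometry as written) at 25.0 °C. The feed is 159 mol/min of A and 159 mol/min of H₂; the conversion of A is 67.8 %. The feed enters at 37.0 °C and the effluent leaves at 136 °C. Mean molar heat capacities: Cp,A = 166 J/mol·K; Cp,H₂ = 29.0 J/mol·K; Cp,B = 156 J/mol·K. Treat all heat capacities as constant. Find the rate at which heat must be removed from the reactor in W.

Extent of reaction ξ = 0.678 × 159 = 107.8 mol/min
Reaction term: ξ·ΔH°_rxn = 107.8 × -135 = -14553 kJ/min
Sensible, feed 37.0→25 °C: -372.06 kJ/min
Outlet flows (mol/min): A 51.198, H₂ 51.198, B 107.8
Sensible, products 25→136 °C: 2974.9 kJ/min
Q = ΔH = -11950 kJ/min = -199.17 kW
Heat removed = 199170 W

Q_out = 199000 W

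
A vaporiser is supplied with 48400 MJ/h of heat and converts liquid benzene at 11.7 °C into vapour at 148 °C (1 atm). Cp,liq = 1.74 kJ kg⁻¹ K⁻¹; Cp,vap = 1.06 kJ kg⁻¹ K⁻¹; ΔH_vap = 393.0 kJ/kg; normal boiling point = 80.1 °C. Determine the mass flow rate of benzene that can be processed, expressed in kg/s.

ṁ = 23.0 kg/s

Δh = 1.74×(80.1−11.7) + 393.0 + 1.06×(148−80.1) = 583.99 kJ/kg
Q = 48400 MJ/h = 13444 kJ/s = 13444 kJ/s
ṁ = Q/Δh = 13444 / 583.99 = 23.022 kg/s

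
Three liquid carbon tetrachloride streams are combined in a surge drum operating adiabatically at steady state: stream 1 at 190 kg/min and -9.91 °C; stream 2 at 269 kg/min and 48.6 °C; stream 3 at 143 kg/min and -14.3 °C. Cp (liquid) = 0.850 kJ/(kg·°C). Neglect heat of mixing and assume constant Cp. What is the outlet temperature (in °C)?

T_out = 15.2 °C

Energy balance with Q = 0: Σ ṁᵢCp,ᵢ(T_out − Tᵢ) = 0
T_out = Σ ṁᵢCp,ᵢTᵢ / Σ ṁᵢCp,ᵢ
      = 7773.8 / 511.7 = 15.192 °C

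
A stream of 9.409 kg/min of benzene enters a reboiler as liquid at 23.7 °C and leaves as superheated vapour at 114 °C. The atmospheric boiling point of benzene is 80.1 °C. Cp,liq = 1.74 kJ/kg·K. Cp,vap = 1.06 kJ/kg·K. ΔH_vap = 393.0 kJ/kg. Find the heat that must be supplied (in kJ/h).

Q = 298000 kJ/h

liquid 23.7→80.1 °C: 98.136 kJ/kg
vaporisation at 80.1 °C: 393 kJ/kg
vapour 80.1→114 °C: 35.934 kJ/kg
Δh = 98.136 + 393 + 35.934 = 527.07 kJ/kg
Q = ṁ·Δh = 9.409 kg/min × 527.07 kJ/kg = 4959.2 kJ/min
|Q| = 82.653 kW = 297550 kJ/h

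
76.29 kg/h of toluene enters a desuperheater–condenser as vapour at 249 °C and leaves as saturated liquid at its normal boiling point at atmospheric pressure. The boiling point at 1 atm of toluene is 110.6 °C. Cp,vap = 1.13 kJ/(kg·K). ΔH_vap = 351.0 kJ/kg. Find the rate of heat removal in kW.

Q_c = 10.8 kW

vapour 249→110.6 °C: -156.39 kJ/kg
condensation at 110.6 °C: -351 kJ/kg
Δh = -156.39 + -351 = -507.39 kJ/kg
Q = ṁ·Δh = 76.29 kg/h × -507.39 kJ/kg = -38709 kJ/h
|Q| = 10.752 kW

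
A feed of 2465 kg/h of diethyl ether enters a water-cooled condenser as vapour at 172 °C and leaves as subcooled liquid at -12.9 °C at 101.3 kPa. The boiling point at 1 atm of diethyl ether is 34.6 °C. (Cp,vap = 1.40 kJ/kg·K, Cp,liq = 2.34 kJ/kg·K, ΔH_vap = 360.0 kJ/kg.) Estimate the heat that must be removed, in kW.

vapour 172→34.6 °C: -192.36 kJ/kg
condensation at 34.6 °C: -360 kJ/kg
liquid 34.6→-12.9 °C: -111.15 kJ/kg
Δh = -192.36 + -360 + -111.15 = -663.51 kJ/kg
Q = ṁ·Δh = 2465 kg/h × -663.51 kJ/kg = -1.6356e+06 kJ/h
|Q| = 454.32 kW

Q_c = 454 kW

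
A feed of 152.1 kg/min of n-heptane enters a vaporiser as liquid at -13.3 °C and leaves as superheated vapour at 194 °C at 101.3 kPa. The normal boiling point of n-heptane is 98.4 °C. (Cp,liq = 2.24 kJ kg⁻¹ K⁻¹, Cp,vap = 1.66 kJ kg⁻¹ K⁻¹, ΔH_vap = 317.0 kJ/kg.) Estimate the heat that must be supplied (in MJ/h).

liquid -13.3→98.4 °C: 250.21 kJ/kg
vaporisation at 98.4 °C: 317 kJ/kg
vapour 98.4→194 °C: 158.7 kJ/kg
Δh = 250.21 + 317 + 158.7 = 725.9 kJ/kg
Q = ṁ·Δh = 152.1 kg/min × 725.9 kJ/kg = 110410 kJ/min
|Q| = 1840.2 kW = 6624.6 MJ/h

Q = 6620 MJ/h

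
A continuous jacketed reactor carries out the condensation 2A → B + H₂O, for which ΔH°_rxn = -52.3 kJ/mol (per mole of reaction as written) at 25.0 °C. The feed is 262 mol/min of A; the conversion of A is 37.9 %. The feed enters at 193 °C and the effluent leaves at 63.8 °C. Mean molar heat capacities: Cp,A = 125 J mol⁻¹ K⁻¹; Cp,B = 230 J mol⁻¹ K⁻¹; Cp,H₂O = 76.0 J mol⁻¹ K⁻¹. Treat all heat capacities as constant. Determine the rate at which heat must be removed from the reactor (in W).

Extent of reaction ξ = 0.379 × 262 / 2 = 49.649 mol/min
Reaction term: ξ·ΔH°_rxn = 49.649 × -52.3 = -2596.6 kJ/min
Sensible, feed 193→25 °C: -5502 kJ/min
Outlet flows (mol/min): A 162.7, B 49.649, H₂O 49.649
Sensible, products 25→63.8 °C: 1378.6 kJ/min
Q = ΔH = -6720.1 kJ/min = -112 kW
Heat removed = 112000 W

Q_out = 112000 W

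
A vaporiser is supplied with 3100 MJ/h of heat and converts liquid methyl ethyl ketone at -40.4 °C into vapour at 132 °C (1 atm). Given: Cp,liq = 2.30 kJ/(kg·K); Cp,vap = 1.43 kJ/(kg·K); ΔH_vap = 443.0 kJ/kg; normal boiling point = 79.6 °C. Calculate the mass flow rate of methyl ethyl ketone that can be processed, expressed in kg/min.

ṁ = 65.1 kg/min

Δh = 2.30×(79.6−-40.4) + 443.0 + 1.43×(132−79.6) = 793.93 kJ/kg
Q = 3100 MJ/h = 861.11 kJ/s = 51667 kJ/min
ṁ = Q/Δh = 51667 / 793.93 = 65.077 kg/min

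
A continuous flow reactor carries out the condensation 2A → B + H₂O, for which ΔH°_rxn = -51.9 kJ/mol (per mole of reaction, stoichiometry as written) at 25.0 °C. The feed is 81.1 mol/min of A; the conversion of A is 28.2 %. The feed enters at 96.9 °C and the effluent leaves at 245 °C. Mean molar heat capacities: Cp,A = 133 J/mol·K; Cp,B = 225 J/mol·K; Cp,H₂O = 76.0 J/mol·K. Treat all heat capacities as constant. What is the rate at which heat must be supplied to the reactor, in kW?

Q_in = 18.2 kW

Extent of reaction ξ = 0.282 × 81.1 / 2 = 11.435 mol/min
Reaction term: ξ·ΔH°_rxn = 11.435 × -51.9 = -593.48 kJ/min
Sensible, feed 96.9→25 °C: -775.53 kJ/min
Outlet flows (mol/min): A 58.23, B 11.435, H₂O 11.435
Sensible, products 25→245 °C: 2461 kJ/min
Q = ΔH = 1092 kJ/min = 18.2 kW
Heat supplied = 18.2 kW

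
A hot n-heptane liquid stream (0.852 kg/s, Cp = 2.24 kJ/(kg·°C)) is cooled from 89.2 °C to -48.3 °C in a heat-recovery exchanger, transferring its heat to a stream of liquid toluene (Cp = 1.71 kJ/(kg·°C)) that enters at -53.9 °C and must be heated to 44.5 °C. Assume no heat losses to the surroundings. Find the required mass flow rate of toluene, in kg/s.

ṁ_c = 1.56 kg/s

Heat released by hot stream: Q = 0.852 × 2.24 × (89.2 − -48.3) = 262.42 kJ/s
Energy balance on cold side (adiabatic exchanger): Q = ṁ_c·Cp_c·(T_c,out − T_c,in)
ṁ_c = 262.42 / [1.71 × (44.5 − -53.9)] = 1.5595 kg/s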